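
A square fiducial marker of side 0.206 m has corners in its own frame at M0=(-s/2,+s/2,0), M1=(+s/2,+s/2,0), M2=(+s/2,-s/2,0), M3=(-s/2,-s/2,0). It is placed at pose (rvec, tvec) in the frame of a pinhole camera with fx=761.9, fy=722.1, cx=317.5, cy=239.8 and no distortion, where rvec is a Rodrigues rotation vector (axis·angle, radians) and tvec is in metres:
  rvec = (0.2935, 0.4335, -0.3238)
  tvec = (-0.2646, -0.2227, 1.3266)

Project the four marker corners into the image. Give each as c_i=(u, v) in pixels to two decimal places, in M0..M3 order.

c0=(145.21, 185.80) c1=(236.37, 154.25) c2=(188.05, 44.10) c3=(97.35, 84.24)

Intrinsics K: fx=761.9, fy=722.1, cx=317.5, cy=239.8
Marker side s = 0.206 m; corners in marker frame (Z=0):
  M0 = (-0.1030, +0.1030, 0)
  M1 = (+0.1030, +0.1030, 0)
  M2 = (+0.1030, -0.1030, 0)
  M3 = (-0.1030, -0.1030, 0)
rvec = (0.2935, 0.4335, -0.3238), |rvec| = θ = 0.61556 rad = 35.269°
Rodrigues: sinθ=0.57741, 1−cosθ=0.18355; R = I + sinθ·[k]× + (1−cosθ)·[k]×²:
    [+0.85818 +0.36537 +0.36060]
    [-0.24210 +0.90748 -0.34331]
    [-0.45267 +0.20732 +0.86724]
t = (-0.2646, -0.2227, 1.3266) m
M0: Pc = R·M0+t = (-0.31536, -0.10429, +1.39458); u = 761.9·(-0.31536)/1.39458 + 317.5 = 145.2097, v = 722.1·(-0.10429)/1.39458 + 239.8 = 185.7982
M1: Pc = R·M1+t = (-0.13857, -0.15417, +1.30133); u = 761.9·(-0.13857)/1.30133 + 317.5 = 236.3675, v = 722.1·(-0.15417)/1.30133 + 239.8 = 154.2542
M2: Pc = R·M2+t = (-0.21384, -0.34111, +1.25862); u = 761.9·(-0.21384)/1.25862 + 317.5 = 188.0528, v = 722.1·(-0.34111)/1.25862 + 239.8 = 44.0988
M3: Pc = R·M3+t = (-0.39063, -0.29123, +1.35187); u = 761.9·(-0.39063)/1.35187 + 317.5 = 97.3478, v = 722.1·(-0.29123)/1.35187 + 239.8 = 84.2378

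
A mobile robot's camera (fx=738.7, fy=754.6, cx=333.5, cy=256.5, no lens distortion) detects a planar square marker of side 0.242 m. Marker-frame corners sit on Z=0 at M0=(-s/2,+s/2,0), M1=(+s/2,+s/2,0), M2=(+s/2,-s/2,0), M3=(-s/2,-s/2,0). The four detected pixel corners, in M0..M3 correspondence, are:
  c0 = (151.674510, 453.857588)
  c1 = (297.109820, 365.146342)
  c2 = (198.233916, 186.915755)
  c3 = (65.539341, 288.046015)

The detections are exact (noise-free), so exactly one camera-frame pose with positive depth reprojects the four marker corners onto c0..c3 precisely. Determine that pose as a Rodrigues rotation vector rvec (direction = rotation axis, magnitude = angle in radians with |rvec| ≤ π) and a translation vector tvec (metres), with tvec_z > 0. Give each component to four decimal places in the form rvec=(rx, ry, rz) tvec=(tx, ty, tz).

Intrinsics K: fx=738.7, fy=754.6, cx=333.5, cy=256.5
Marker side s = 0.242 m; corners in marker frame (Z=0):
  M0 = (-0.1210, +0.1210, 0)
  M1 = (+0.1210, +0.1210, 0)
  M2 = (+0.1210, -0.1210, 0)
  M3 = (-0.1210, -0.1210, 0)
Detected image corners:
  c0 = (151.674510, 453.857588) px
  c1 = (297.109820, 365.146342) px
  c2 = (198.233916, 186.915755) px
  c3 = (65.539341, 288.046015) px
Planar DLT: solve 8×8 A·h = b for H (H[2,2]=1):
  H  [+508.13263 +357.59882 +174.28024]
  H  [-512.67069 +667.05208 +324.25080]
  H  [-0.37104 -0.13177 +1.00000]
B = K⁻¹H; ‖b₁‖=1.084188, ‖b₂‖=1.084188; λ = 2/(‖b₁‖+‖b₂‖) = 0.922349, sign → tz>0 ⇒ λ=+0.922349
r₁ = λ·B[:,0] = (+0.78896,-0.51031,-0.34223); r₂ = λ·B[:,1] = (+0.50137,+0.85665,-0.12154)
r₃ = r₁×r₂ = (+0.35519,-0.07569,+0.93172); SVD([r₁ r₂ r₃]) → R = UVᵀ:
  R  [+0.78896 +0.50137 +0.35519]
  R  [-0.51031 +0.85665 -0.07569]
  R  [-0.34223 -0.12154 +0.93172]
t = (-0.19880, +0.08281, +0.92235) m
tr R = 2.577341; θ = arccos((tr R − 1)/2) = 0.662153 rad = 37.939°
axis k = ((R−Rᵀ)₃₂, (R−Rᵀ)₁₃, (R−Rᵀ)₂₁) / (2 sinθ) = (-0.037285, +0.567174, -0.822753)
rvec = θ·k = (-0.024688, +0.375556, -0.544789)

rvec=(-0.0247, 0.3756, -0.5448) tvec=(-0.1988, 0.0828, 0.9223)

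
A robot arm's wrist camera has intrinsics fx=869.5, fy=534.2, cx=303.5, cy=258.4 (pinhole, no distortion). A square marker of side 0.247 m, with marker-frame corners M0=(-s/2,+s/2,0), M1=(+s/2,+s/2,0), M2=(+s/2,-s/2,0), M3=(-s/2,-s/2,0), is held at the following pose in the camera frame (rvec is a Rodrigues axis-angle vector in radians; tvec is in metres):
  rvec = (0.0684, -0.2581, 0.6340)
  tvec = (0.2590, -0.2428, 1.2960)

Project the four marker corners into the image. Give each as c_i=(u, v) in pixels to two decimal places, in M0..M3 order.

c0=(365.50, 167.54) c1=(487.99, 229.31) c2=(583.33, 149.57) c3=(466.03, 83.96)

Intrinsics K: fx=869.5, fy=534.2, cx=303.5, cy=258.4
Marker side s = 0.247 m; corners in marker frame (Z=0):
  M0 = (-0.1235, +0.1235, 0)
  M1 = (+0.1235, +0.1235, 0)
  M2 = (+0.1235, -0.1235, 0)
  M3 = (-0.1235, -0.1235, 0)
rvec = (0.0684, -0.2581, 0.6340), |rvec| = θ = 0.68793 rad = 39.416°
Rodrigues: sinθ=0.63494, 1−cosθ=0.22744; R = I + sinθ·[k]× + (1−cosθ)·[k]×²:
    [+0.77481 -0.59365 -0.21738]
    [+0.57668 +0.80458 -0.14177]
    [+0.25906 -0.01551 +0.96574]
t = (0.2590, -0.2428, 1.2960) m
M0: Pc = R·M0+t = (+0.09000, -0.21465, +1.26209); u = 869.5·(+0.09000)/1.26209 + 303.5 = 365.5012, v = 534.2·(-0.21465)/1.26209 + 258.4 = 167.5439
M1: Pc = R·M1+t = (+0.28137, -0.07222, +1.32608); u = 869.5·(+0.28137)/1.32608 + 303.5 = 487.9946, v = 534.2·(-0.07222)/1.32608 + 258.4 = 229.3087
M2: Pc = R·M2+t = (+0.42800, -0.27095, +1.32991); u = 869.5·(+0.42800)/1.32991 + 303.5 = 583.3310, v = 534.2·(-0.27095)/1.32991 + 258.4 = 149.5663
M3: Pc = R·M3+t = (+0.23663, -0.41338, +1.26592); u = 869.5·(+0.23663)/1.26592 + 303.5 = 466.0273, v = 534.2·(-0.41338)/1.26592 + 258.4 = 83.9577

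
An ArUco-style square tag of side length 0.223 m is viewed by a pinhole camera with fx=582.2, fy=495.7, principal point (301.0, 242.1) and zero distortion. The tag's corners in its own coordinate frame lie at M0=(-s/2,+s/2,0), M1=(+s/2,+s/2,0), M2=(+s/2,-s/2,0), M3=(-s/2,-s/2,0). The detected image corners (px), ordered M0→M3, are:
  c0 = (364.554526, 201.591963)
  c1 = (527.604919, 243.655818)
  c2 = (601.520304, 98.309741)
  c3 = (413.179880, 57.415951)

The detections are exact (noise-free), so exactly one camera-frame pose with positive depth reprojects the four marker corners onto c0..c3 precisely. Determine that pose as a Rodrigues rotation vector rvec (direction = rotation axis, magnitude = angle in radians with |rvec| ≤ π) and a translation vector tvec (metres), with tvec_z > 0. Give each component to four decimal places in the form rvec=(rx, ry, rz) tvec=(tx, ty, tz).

Intrinsics K: fx=582.2, fy=495.7, cx=301.0, cy=242.1
Marker side s = 0.223 m; corners in marker frame (Z=0):
  M0 = (-0.1115, +0.1115, 0)
  M1 = (+0.1115, +0.1115, 0)
  M2 = (+0.1115, -0.1115, 0)
  M3 = (-0.1115, -0.1115, 0)
Detected image corners:
  c0 = (364.554526, 201.591963) px
  c1 = (527.604919, 243.655818) px
  c2 = (601.520304, 98.309741) px
  c3 = (413.179880, 57.415951) px
Planar DLT: solve 8×8 A·h = b for H (H[2,2]=1):
  H  [+688.36552 +0.79499 +472.77981]
  H  [+155.95766 +735.53656 +154.42166]
  H  [-0.20110 +0.57535 +1.00000]
B = K⁻¹H; ‖b₁‖=1.365835, ‖b₂‖=1.365835; λ = 2/(‖b₁‖+‖b₂‖) = 0.732153, sign → tz>0 ⇒ λ=+0.732153
r₁ = λ·B[:,0] = (+0.94178,+0.30226,-0.14724); r₂ = λ·B[:,1] = (-0.21679,+0.88066,+0.42124)
r₃ = r₁×r₂ = (+0.25699,-0.36480,+0.89492); SVD([r₁ r₂ r₃]) → R = UVᵀ:
  R  [+0.94178 -0.21679 +0.25699]
  R  [+0.30226 +0.88066 -0.36480]
  R  [-0.14724 +0.42124 +0.89492]
t = (+0.21602, -0.12950, +0.73215) m
tr R = 2.717357; θ = arccos((tr R − 1)/2) = 0.538110 rad = 30.831°
axis k = ((R−Rᵀ)₃₂, (R−Rᵀ)₁₃, (R−Rᵀ)₂₁) / (2 sinθ) = (+0.766855, +0.394360, +0.506374)
rvec = θ·k = (+0.412652, +0.212209, +0.272485)

rvec=(0.4127, 0.2122, 0.2725) tvec=(0.2160, -0.1295, 0.7322)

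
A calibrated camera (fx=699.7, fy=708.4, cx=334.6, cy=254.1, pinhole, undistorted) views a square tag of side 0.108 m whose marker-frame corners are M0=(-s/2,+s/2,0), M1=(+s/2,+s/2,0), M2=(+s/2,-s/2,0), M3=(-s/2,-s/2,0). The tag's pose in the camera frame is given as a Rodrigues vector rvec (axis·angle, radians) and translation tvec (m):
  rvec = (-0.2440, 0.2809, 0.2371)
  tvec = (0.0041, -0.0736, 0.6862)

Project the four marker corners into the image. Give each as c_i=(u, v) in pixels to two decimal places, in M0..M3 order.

Intrinsics K: fx=699.7, fy=708.4, cx=334.6, cy=254.1
Marker side s = 0.108 m; corners in marker frame (Z=0):
  M0 = (-0.0540, +0.0540, 0)
  M1 = (+0.0540, +0.0540, 0)
  M2 = (+0.0540, -0.0540, 0)
  M3 = (-0.0540, -0.0540, 0)
rvec = (-0.2440, 0.2809, 0.2371), |rvec| = θ = 0.44120 rad = 25.279°
Rodrigues: sinθ=0.42702, 1−cosθ=0.09576; R = I + sinθ·[k]× + (1−cosθ)·[k]×²:
    [+0.93353 -0.26320 +0.24342]
    [+0.19576 +0.94306 +0.26892]
    [-0.30034 -0.20340 +0.93190]
t = (0.0041, -0.0736, 0.6862) m
M0: Pc = R·M0+t = (-0.06052, -0.03325, +0.69143); u = 699.7·(-0.06052)/0.69143 + 334.6 = 273.3532, v = 708.4·(-0.03325)/0.69143 + 254.1 = 220.0380
M1: Pc = R·M1+t = (+0.04030, -0.01210, +0.65900); u = 699.7·(+0.04030)/0.65900 + 334.6 = 377.3866, v = 708.4·(-0.01210)/0.65900 + 254.1 = 241.0890
M2: Pc = R·M2+t = (+0.06872, -0.11395, +0.68097); u = 699.7·(+0.06872)/0.68097 + 334.6 = 405.2140, v = 708.4·(-0.11395)/0.68097 + 254.1 = 135.5553
M3: Pc = R·M3+t = (-0.03210, -0.13510, +0.71340); u = 699.7·(-0.03210)/0.71340 + 334.6 = 303.1187, v = 708.4·(-0.13510)/0.71340 + 254.1 = 119.9508

c0=(273.35, 220.04) c1=(377.39, 241.09) c2=(405.21, 135.56) c3=(303.12, 119.95)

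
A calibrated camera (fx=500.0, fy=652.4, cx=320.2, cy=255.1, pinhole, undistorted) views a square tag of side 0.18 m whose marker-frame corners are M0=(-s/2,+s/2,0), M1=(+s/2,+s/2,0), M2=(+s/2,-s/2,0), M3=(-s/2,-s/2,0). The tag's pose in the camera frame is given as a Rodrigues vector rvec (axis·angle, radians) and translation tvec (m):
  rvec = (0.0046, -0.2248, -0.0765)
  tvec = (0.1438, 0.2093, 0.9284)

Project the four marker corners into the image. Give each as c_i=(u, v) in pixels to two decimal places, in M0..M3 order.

Intrinsics K: fx=500.0, fy=652.4, cx=320.2, cy=255.1
Marker side s = 0.18 m; corners in marker frame (Z=0):
  M0 = (-0.0900, +0.0900, 0)
  M1 = (+0.0900, +0.0900, 0)
  M2 = (+0.0900, -0.0900, 0)
  M3 = (-0.0900, -0.0900, 0)
rvec = (0.0046, -0.2248, -0.0765), |rvec| = θ = 0.23750 rad = 13.608°
Rodrigues: sinθ=0.23528, 1−cosθ=0.02807; R = I + sinθ·[k]× + (1−cosθ)·[k]×²:
    [+0.97194 +0.07527 -0.22287]
    [-0.07630 +0.99708 +0.00400]
    [+0.22252 +0.01312 +0.97484]
t = (0.1438, 0.2093, 0.9284) m
M0: Pc = R·M0+t = (+0.06310, +0.30590, +0.90955); u = 500.0·(+0.06310)/0.90955 + 320.2 = 354.8872, v = 652.4·(+0.30590)/0.90955 + 255.1 = 474.5170
M1: Pc = R·M1+t = (+0.23805, +0.29217, +0.94961); u = 500.0·(+0.23805)/0.94961 + 320.2 = 445.5406, v = 652.4·(+0.29217)/0.94961 + 255.1 = 455.8271
M2: Pc = R·M2+t = (+0.22450, +0.11270, +0.94725); u = 500.0·(+0.22450)/0.94725 + 320.2 = 438.7016, v = 652.4·(+0.11270)/0.94725 + 255.1 = 332.7177
M3: Pc = R·M3+t = (+0.04955, +0.12643, +0.90719); u = 500.0·(+0.04955)/0.90719 + 320.2 = 347.5103, v = 652.4·(+0.12643)/0.90719 + 255.1 = 346.0209

c0=(354.89, 474.52) c1=(445.54, 455.83) c2=(438.70, 332.72) c3=(347.51, 346.02)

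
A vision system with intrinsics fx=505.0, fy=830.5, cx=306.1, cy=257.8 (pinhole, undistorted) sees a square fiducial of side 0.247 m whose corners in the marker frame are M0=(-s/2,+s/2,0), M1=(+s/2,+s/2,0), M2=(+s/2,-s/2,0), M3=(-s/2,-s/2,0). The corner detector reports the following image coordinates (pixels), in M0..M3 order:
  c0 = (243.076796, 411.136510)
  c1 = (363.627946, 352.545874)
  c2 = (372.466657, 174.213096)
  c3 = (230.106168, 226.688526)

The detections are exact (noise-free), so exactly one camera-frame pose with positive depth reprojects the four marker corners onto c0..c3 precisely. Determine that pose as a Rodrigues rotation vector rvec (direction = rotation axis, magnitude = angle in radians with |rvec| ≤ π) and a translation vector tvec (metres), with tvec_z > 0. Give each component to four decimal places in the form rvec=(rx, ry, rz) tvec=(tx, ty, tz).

rvec=(0.6224, -0.3731, -0.1294) tvec=(-0.0016, 0.0423, 0.8864)

Intrinsics K: fx=505.0, fy=830.5, cx=306.1, cy=257.8
Marker side s = 0.247 m; corners in marker frame (Z=0):
  M0 = (-0.1235, +0.1235, 0)
  M1 = (+0.1235, +0.1235, 0)
  M2 = (+0.1235, -0.1235, 0)
  M3 = (-0.1235, -0.1235, 0)
Detected image corners:
  c0 = (243.076796, 411.136510) px
  c1 = (363.627946, 352.545874) px
  c2 = (372.466657, 174.213096) px
  c3 = (230.106168, 226.688526) px
Planar DLT: solve 8×8 A·h = b for H (H[2,2]=1):
  H  [+631.51321 +207.95343 +305.16828]
  H  [-126.71671 +927.85395 +297.44192]
  H  [+0.34049 +0.66633 +1.00000]
B = K⁻¹H; ‖b₁‖=1.128211, ‖b₂‖=1.128211; λ = 2/(‖b₁‖+‖b₂‖) = 0.886359, sign → tz>0 ⇒ λ=+0.886359
r₁ = λ·B[:,0] = (+0.92548,-0.22892,+0.30180); r₂ = λ·B[:,1] = (+0.00700,+0.80693,+0.59061)
r₃ = r₁×r₂ = (-0.37873,-0.54449,+0.74840); SVD([r₁ r₂ r₃]) → R = UVᵀ:
  R  [+0.92548 +0.00700 -0.37873]
  R  [-0.22892 +0.80693 -0.54449]
  R  [+0.30180 +0.59061 +0.74840]
t = (-0.00164, +0.04231, +0.88636) m
tr R = 2.480804; θ = arccos((tr R − 1)/2) = 0.737128 rad = 42.234°
axis k = ((R−Rᵀ)₃₂, (R−Rᵀ)₁₃, (R−Rᵀ)₂₁) / (2 sinθ) = (+0.844360, -0.506220, -0.175494)
rvec = θ·k = (+0.622402, -0.373149, -0.129362)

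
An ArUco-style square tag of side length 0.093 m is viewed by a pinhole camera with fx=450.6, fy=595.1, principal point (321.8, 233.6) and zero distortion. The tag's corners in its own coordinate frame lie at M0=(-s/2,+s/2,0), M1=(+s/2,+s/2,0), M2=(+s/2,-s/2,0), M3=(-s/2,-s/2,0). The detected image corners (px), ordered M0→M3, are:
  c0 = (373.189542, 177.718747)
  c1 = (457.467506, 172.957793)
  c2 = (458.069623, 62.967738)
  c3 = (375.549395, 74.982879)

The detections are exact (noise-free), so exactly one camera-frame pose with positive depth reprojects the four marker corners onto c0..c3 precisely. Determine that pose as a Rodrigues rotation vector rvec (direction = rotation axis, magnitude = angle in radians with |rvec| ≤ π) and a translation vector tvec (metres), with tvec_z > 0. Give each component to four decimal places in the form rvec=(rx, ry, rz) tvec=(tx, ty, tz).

Intrinsics K: fx=450.6, fy=595.1, cx=321.8, cy=233.6
Marker side s = 0.093 m; corners in marker frame (Z=0):
  M0 = (-0.0465, +0.0465, 0)
  M1 = (+0.0465, +0.0465, 0)
  M2 = (+0.0465, -0.0465, 0)
  M3 = (-0.0465, -0.0465, 0)
Detected image corners:
  c0 = (373.189542, 177.718747) px
  c1 = (457.467506, 172.957793) px
  c2 = (458.069623, 62.967738) px
  c3 = (375.549395, 74.982879) px
Planar DLT: solve 8×8 A·h = b for H (H[2,2]=1):
  H  [+583.65750 -116.10534 +414.61858]
  H  [-182.52572 +1113.00770 +121.71003]
  H  [-0.75228 -0.23998 +1.00000]
B = K⁻¹H; ‖b₁‖=1.980974, ‖b₂‖=1.980974; λ = 2/(‖b₁‖+‖b₂‖) = 0.504802, sign → tz>0 ⇒ λ=+0.504802
r₁ = λ·B[:,0] = (+0.92507,-0.00576,-0.37975); r₂ = λ·B[:,1] = (-0.04355,+0.99168,-0.12114)
r₃ = r₁×r₂ = (+0.37729,+0.12861,+0.91712); SVD([r₁ r₂ r₃]) → R = UVᵀ:
  R  [+0.92507 -0.04355 +0.37729]
  R  [-0.00576 +0.99168 +0.12861]
  R  [-0.37975 -0.12114 +0.91712]
t = (+0.10398, -0.09491, +0.50480) m
tr R = 2.833869; θ = arccos((tr R − 1)/2) = 0.410467 rad = 23.518°
axis k = ((R−Rᵀ)₃₂, (R−Rᵀ)₁₃, (R−Rᵀ)₂₁) / (2 sinθ) = (-0.312944, +0.948590, +0.047355)
rvec = θ·k = (-0.128453, +0.389365, +0.019438)

rvec=(-0.1285, 0.3894, 0.0194) tvec=(0.1040, -0.0949, 0.5048)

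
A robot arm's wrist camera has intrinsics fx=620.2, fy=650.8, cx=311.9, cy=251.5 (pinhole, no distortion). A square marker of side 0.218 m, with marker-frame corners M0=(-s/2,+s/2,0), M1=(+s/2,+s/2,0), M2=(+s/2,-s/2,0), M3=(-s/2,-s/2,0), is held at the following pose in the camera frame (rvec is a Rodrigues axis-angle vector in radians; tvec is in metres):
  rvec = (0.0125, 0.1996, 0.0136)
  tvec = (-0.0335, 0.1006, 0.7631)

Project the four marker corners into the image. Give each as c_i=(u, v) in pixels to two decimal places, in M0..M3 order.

Intrinsics K: fx=620.2, fy=650.8, cx=311.9, cy=251.5
Marker side s = 0.218 m; corners in marker frame (Z=0):
  M0 = (-0.1090, +0.1090, 0)
  M1 = (+0.1090, +0.1090, 0)
  M2 = (+0.1090, -0.1090, 0)
  M3 = (-0.1090, -0.1090, 0)
rvec = (0.0125, 0.1996, 0.0136), |rvec| = θ = 0.20045 rad = 11.485°
Rodrigues: sinθ=0.19911, 1−cosθ=0.02002; R = I + sinθ·[k]× + (1−cosθ)·[k]×²:
    [+0.98005 -0.01227 +0.19835]
    [+0.01475 +0.99983 -0.01106]
    [-0.19818 +0.01377 +0.98007]
t = (-0.0335, 0.1006, 0.7631) m
M0: Pc = R·M0+t = (-0.14166, +0.20797, +0.78620); u = 620.2·(-0.14166)/0.78620 + 311.9 = 200.1485, v = 650.8·(+0.20797)/0.78620 + 251.5 = 423.6555
M1: Pc = R·M1+t = (+0.07199, +0.21119, +0.74300); u = 620.2·(+0.07199)/0.74300 + 311.9 = 371.9910, v = 650.8·(+0.21119)/0.74300 + 251.5 = 436.4829
M2: Pc = R·M2+t = (+0.07466, -0.00677, +0.74000); u = 620.2·(+0.07466)/0.74000 + 311.9 = 374.4758, v = 650.8·(-0.00677)/0.74000 + 251.5 = 245.5430
M3: Pc = R·M3+t = (-0.13899, -0.00999, +0.78320); u = 620.2·(-0.13899)/0.78320 + 311.9 = 201.8376, v = 650.8·(-0.00999)/0.78320 + 251.5 = 243.1993

c0=(200.15, 423.66) c1=(371.99, 436.48) c2=(374.48, 245.54) c3=(201.84, 243.20)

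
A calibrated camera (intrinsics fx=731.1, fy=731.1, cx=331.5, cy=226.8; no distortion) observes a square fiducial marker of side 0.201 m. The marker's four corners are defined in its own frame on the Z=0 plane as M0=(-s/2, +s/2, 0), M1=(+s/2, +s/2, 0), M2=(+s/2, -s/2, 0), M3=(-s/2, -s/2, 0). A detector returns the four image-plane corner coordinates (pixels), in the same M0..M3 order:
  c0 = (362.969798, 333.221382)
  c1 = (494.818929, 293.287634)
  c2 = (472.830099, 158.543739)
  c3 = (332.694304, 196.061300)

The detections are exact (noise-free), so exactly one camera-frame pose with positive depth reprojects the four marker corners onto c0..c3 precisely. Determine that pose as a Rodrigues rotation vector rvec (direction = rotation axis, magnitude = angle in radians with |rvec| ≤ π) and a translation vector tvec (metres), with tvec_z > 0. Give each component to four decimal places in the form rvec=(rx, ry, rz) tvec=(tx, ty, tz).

rvec=(0.2560, -0.2031, -0.2425) tvec=(0.1182, 0.0276, 1.0073)

Intrinsics K: fx=731.1, fy=731.1, cx=331.5, cy=226.8
Marker side s = 0.201 m; corners in marker frame (Z=0):
  M0 = (-0.1005, +0.1005, 0)
  M1 = (+0.1005, +0.1005, 0)
  M2 = (+0.1005, -0.1005, 0)
  M3 = (-0.1005, -0.1005, 0)
Detected image corners:
  c0 = (362.969798, 333.221382) px
  c1 = (494.818929, 293.287634) px
  c2 = (472.830099, 158.543739) px
  c3 = (332.694304, 196.061300) px
Planar DLT: solve 8×8 A·h = b for H (H[2,2]=1):
  H  [+744.92159 +242.48852 +417.31692]
  H  [-152.18530 +742.82605 +246.80958]
  H  [+0.16570 +0.27132 +1.00000]
B = K⁻¹H; ‖b₁‖=0.992741, ‖b₂‖=0.992741; λ = 2/(‖b₁‖+‖b₂‖) = 1.007312, sign → tz>0 ⇒ λ=+1.007312
r₁ = λ·B[:,0] = (+0.95067,-0.26146,+0.16692); r₂ = λ·B[:,1] = (+0.21018,+0.93869,+0.27330)
r₃ = r₁×r₂ = (-0.22814,-0.22474,+0.94734); SVD([r₁ r₂ r₃]) → R = UVᵀ:
  R  [+0.95067 +0.21018 -0.22814]
  R  [-0.26146 +0.93869 -0.22474]
  R  [+0.16692 +0.27330 +0.94734]
t = (+0.11824, +0.02757, +1.00731) m
tr R = 2.836694; θ = arccos((tr R − 1)/2) = 0.406913 rad = 23.314°
axis k = ((R−Rᵀ)₃₂, (R−Rᵀ)₁₃, (R−Rᵀ)₂₁) / (2 sinθ) = (+0.629191, -0.499088, -0.595844)
rvec = θ·k = (+0.256026, -0.203085, -0.242456)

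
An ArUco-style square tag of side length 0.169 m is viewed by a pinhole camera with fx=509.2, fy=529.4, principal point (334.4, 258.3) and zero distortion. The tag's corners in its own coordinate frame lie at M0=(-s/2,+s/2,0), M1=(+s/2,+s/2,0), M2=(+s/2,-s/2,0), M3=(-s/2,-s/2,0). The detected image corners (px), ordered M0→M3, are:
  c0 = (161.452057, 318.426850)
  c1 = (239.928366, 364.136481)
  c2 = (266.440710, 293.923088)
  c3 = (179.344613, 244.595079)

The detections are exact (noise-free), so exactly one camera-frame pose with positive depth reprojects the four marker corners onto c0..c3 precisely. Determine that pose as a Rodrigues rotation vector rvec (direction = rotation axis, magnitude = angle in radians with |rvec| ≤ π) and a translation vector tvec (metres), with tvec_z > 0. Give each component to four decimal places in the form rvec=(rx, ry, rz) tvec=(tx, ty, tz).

rvec=(0.5287, 0.2161, 0.4520) tvec=(-0.2173, 0.0822, 0.8962)

Intrinsics K: fx=509.2, fy=529.4, cx=334.4, cy=258.3
Marker side s = 0.169 m; corners in marker frame (Z=0):
  M0 = (-0.0845, +0.0845, 0)
  M1 = (+0.0845, +0.0845, 0)
  M2 = (+0.0845, -0.0845, 0)
  M3 = (-0.0845, -0.0845, 0)
Detected image corners:
  c0 = (161.452057, 318.426850) px
  c1 = (239.928366, 364.136481) px
  c2 = (266.440710, 293.923088) px
  c3 = (179.344613, 244.595079) px
Planar DLT: solve 8×8 A·h = b for H (H[2,2]=1):
  H  [+468.93209 -5.96132 +210.91228]
  H  [+252.31426 +606.73332 +306.88311]
  H  [-0.09279 +0.59121 +1.00000]
B = K⁻¹H; ‖b₁‖=1.115803, ‖b₂‖=1.115803; λ = 2/(‖b₁‖+‖b₂‖) = 0.896216, sign → tz>0 ⇒ λ=+0.896216
r₁ = λ·B[:,0] = (+0.87996,+0.46772,-0.08316); r₂ = λ·B[:,1] = (-0.35846,+0.76861,+0.52986)
r₃ = r₁×r₂ = (+0.31174,-0.43644,+0.84400); SVD([r₁ r₂ r₃]) → R = UVᵀ:
  R  [+0.87996 -0.35846 +0.31174]
  R  [+0.46772 +0.76861 -0.43644]
  R  [-0.08316 +0.52986 +0.84400]
t = (-0.21734, +0.08225, +0.89622) m
tr R = 2.492568; θ = arccos((tr R − 1)/2) = 0.728335 rad = 41.731°
axis k = ((R−Rᵀ)₃₂, (R−Rᵀ)₁₃, (R−Rᵀ)₂₁) / (2 sinθ) = (+0.725853, +0.296642, +0.620597)
rvec = θ·k = (+0.528664, +0.216055, +0.452003)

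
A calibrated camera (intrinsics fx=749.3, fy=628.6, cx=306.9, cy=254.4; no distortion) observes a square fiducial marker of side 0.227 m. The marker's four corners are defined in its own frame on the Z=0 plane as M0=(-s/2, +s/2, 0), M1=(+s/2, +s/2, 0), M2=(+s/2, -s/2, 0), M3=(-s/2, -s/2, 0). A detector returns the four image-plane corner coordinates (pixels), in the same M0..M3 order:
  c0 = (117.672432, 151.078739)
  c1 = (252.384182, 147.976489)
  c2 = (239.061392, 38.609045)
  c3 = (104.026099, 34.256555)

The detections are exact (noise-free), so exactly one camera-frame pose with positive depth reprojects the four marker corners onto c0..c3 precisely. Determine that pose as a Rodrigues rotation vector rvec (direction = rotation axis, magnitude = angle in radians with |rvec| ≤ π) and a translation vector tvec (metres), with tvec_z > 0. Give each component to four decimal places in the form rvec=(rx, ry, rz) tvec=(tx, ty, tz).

rvec=(-0.0419, -0.3697, -0.0976) tvec=(-0.2106, -0.3208, 1.2486)

Intrinsics K: fx=749.3, fy=628.6, cx=306.9, cy=254.4
Marker side s = 0.227 m; corners in marker frame (Z=0):
  M0 = (-0.1135, +0.1135, 0)
  M1 = (+0.1135, +0.1135, 0)
  M2 = (+0.1135, -0.1135, 0)
  M3 = (-0.1135, -0.1135, 0)
Detected image corners:
  c0 = (117.672432, 151.078739) px
  c1 = (252.384182, 147.976489) px
  c2 = (239.061392, 38.609045) px
  c3 = (104.026099, 34.256555) px
Planar DLT: solve 8×8 A·h = b for H (H[2,2]=1):
  H  [+645.94655 +56.08614 +180.49525]
  H  [+29.79718 +495.95593 +92.87194]
  H  [+0.29048 -0.01847 +1.00000]
B = K⁻¹H; ‖b₁‖=0.800928, ‖b₂‖=0.800928; λ = 2/(‖b₁‖+‖b₂‖) = 1.248552, sign → tz>0 ⇒ λ=+1.248552
r₁ = λ·B[:,0] = (+0.92779,-0.08760,+0.36268); r₂ = λ·B[:,1] = (+0.10290,+0.99442,-0.02307)
r₃ = r₁×r₂ = (-0.35864,+0.05872,+0.93163); SVD([r₁ r₂ r₃]) → R = UVᵀ:
  R  [+0.92779 +0.10290 -0.35864]
  R  [-0.08760 +0.99442 +0.05872]
  R  [+0.36268 -0.02307 +0.93163]
t = (-0.21063, -0.32083, +1.24855) m
tr R = 2.853840; θ = arccos((tr R − 1)/2) = 0.384676 rad = 22.040°
axis k = ((R−Rᵀ)₃₂, (R−Rᵀ)₁₃, (R−Rᵀ)₂₁) / (2 sinθ) = (-0.108975, -0.961092, -0.253823)
rvec = θ·k = (-0.041920, -0.369709, -0.097640)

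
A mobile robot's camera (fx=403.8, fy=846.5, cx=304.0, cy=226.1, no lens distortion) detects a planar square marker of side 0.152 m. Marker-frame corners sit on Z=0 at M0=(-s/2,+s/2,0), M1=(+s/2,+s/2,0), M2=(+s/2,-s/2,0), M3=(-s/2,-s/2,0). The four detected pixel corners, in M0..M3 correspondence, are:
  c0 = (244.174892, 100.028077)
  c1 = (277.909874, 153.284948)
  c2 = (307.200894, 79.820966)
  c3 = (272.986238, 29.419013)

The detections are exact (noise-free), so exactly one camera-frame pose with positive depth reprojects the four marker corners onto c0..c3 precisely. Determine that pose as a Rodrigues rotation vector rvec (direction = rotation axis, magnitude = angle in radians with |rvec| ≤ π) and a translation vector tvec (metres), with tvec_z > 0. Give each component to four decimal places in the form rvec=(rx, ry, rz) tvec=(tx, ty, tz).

Intrinsics K: fx=403.8, fy=846.5, cx=304.0, cy=226.1
Marker side s = 0.152 m; corners in marker frame (Z=0):
  M0 = (-0.0760, +0.0760, 0)
  M1 = (+0.0760, +0.0760, 0)
  M2 = (+0.0760, -0.0760, 0)
  M3 = (-0.0760, -0.0760, 0)
Detected image corners:
  c0 = (244.174892, 100.028077) px
  c1 = (277.909874, 153.284948) px
  c2 = (307.200894, 79.820966) px
  c3 = (272.986238, 29.419013) px
Planar DLT: solve 8×8 A·h = b for H (H[2,2]=1):
  H  [+167.64355 -213.29160 +275.39505]
  H  [+322.54424 +466.48124 +90.01841]
  H  [-0.20280 -0.08052 +1.00000]
B = K⁻¹H; ‖b₁‖=0.743619, ‖b₂‖=0.743619; λ = 2/(‖b₁‖+‖b₂‖) = 1.344774, sign → tz>0 ⇒ λ=+1.344774
r₁ = λ·B[:,0] = (+0.76362,+0.58525,-0.27272); r₂ = λ·B[:,1] = (-0.62880,+0.76999,-0.10829)
r₃ = r₁×r₂ = (+0.14662,+0.25417,+0.95598); SVD([r₁ r₂ r₃]) → R = UVᵀ:
  R  [+0.76362 -0.62880 +0.14662]
  R  [+0.58525 +0.76999 +0.25417]
  R  [-0.27272 -0.10829 +0.95598]
t = (-0.09526, -0.21618, +1.34477) m
tr R = 2.489587; θ = arccos((tr R − 1)/2) = 0.730571 rad = 41.859°
axis k = ((R−Rᵀ)₃₂, (R−Rᵀ)₁₃, (R−Rᵀ)₂₁) / (2 sinθ) = (-0.271589, +0.314204, +0.909679)
rvec = θ·k = (-0.198415, +0.229548, +0.664585)

rvec=(-0.1984, 0.2295, 0.6646) tvec=(-0.0953, -0.2162, 1.3448)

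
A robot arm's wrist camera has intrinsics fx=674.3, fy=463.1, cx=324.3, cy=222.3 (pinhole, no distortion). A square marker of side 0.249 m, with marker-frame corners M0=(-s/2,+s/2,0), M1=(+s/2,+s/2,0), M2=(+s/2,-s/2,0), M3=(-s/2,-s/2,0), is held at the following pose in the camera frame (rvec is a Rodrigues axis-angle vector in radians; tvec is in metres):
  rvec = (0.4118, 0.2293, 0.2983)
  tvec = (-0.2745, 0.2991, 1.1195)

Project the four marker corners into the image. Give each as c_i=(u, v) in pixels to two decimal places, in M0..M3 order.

c0=(86.74, 364.87) c1=(214.26, 402.65) c2=(241.18, 324.58) c3=(100.29, 285.95)

Intrinsics K: fx=674.3, fy=463.1, cx=324.3, cy=222.3
Marker side s = 0.249 m; corners in marker frame (Z=0):
  M0 = (-0.1245, +0.1245, 0)
  M1 = (+0.1245, +0.1245, 0)
  M2 = (+0.1245, -0.1245, 0)
  M3 = (-0.1245, -0.1245, 0)
rvec = (0.4118, 0.2293, 0.2983), |rvec| = θ = 0.55780 rad = 31.960°
Rodrigues: sinθ=0.52932, 1−cosθ=0.15158; R = I + sinθ·[k]× + (1−cosθ)·[k]×²:
    [+0.93104 -0.23707 +0.27744]
    [+0.32907 +0.87404 -0.35745]
    [-0.15775 +0.42410 +0.89177]
t = (-0.2745, 0.2991, 1.1195) m
M0: Pc = R·M0+t = (-0.41993, +0.36695, +1.19194); u = 674.3·(-0.41993)/1.19194 + 324.3 = 86.7393, v = 463.1·(+0.36695)/1.19194 + 222.3 = 364.8690
M1: Pc = R·M1+t = (-0.18810, +0.44889, +1.15266); u = 674.3·(-0.18810)/1.15266 + 324.3 = 214.2619, v = 463.1·(+0.44889)/1.15266 + 222.3 = 402.6476
M2: Pc = R·M2+t = (-0.12907, +0.23125, +1.04706); u = 674.3·(-0.12907)/1.04706 + 324.3 = 241.1791, v = 463.1·(+0.23125)/1.04706 + 222.3 = 324.5795
M3: Pc = R·M3+t = (-0.36090, +0.14931, +1.08634); u = 674.3·(-0.36090)/1.08634 + 324.3 = 100.2871, v = 463.1·(+0.14931)/1.08634 + 222.3 = 285.9513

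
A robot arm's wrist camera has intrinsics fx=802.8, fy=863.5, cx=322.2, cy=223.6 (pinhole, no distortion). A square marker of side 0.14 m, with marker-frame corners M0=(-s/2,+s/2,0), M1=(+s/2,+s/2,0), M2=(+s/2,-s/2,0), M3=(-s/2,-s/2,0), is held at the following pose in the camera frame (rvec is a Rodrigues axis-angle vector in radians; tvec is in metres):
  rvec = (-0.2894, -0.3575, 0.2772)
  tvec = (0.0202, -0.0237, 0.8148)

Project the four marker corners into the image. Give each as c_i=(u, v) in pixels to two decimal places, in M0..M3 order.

c0=(262.06, 244.65) c1=(389.58, 290.32) c2=(413.98, 157.03) c3=(294.81, 107.01)

Intrinsics K: fx=802.8, fy=863.5, cx=322.2, cy=223.6
Marker side s = 0.14 m; corners in marker frame (Z=0):
  M0 = (-0.0700, +0.0700, 0)
  M1 = (+0.0700, +0.0700, 0)
  M2 = (+0.0700, -0.0700, 0)
  M3 = (-0.0700, -0.0700, 0)
rvec = (-0.2894, -0.3575, 0.2772), |rvec| = θ = 0.53703 rad = 30.769°
Rodrigues: sinθ=0.51158, 1−cosθ=0.14077; R = I + sinθ·[k]× + (1−cosθ)·[k]×²:
    [+0.90011 -0.21357 -0.37972]
    [+0.31457 +0.92162 +0.22732]
    [+0.30141 -0.32406 +0.89674]
t = (0.0202, -0.0237, 0.8148) m
M0: Pc = R·M0+t = (-0.05776, +0.01879, +0.77102); u = 802.8·(-0.05776)/0.77102 + 322.2 = 262.0615, v = 863.5·(+0.01879)/0.77102 + 223.6 = 244.6477
M1: Pc = R·M1+t = (+0.06826, +0.06283, +0.81321); u = 802.8·(+0.06826)/0.81321 + 322.2 = 389.5840, v = 863.5·(+0.06283)/0.81321 + 223.6 = 290.3180
M2: Pc = R·M2+t = (+0.09816, -0.06619, +0.85858); u = 802.8·(+0.09816)/0.85858 + 322.2 = 413.9803, v = 863.5·(-0.06619)/0.85858 + 223.6 = 157.0274
M3: Pc = R·M3+t = (-0.02786, -0.11023, +0.81639); u = 802.8·(-0.02786)/0.81639 + 322.2 = 294.8055, v = 863.5·(-0.11023)/0.81639 + 223.6 = 107.0057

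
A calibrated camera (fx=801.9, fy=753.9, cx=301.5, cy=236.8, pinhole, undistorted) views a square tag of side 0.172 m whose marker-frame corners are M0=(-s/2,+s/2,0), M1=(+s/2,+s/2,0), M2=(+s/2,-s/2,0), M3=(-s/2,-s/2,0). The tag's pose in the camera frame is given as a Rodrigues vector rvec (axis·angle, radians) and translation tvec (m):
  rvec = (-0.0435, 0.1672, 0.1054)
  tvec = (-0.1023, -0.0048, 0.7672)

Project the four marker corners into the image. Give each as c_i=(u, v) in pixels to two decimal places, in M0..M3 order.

c0=(99.73, 306.46) c1=(272.31, 326.63) c2=(292.31, 155.44) c3=(120.29, 141.74)

Intrinsics K: fx=801.9, fy=753.9, cx=301.5, cy=236.8
Marker side s = 0.172 m; corners in marker frame (Z=0):
  M0 = (-0.0860, +0.0860, 0)
  M1 = (+0.0860, +0.0860, 0)
  M2 = (+0.0860, -0.0860, 0)
  M3 = (-0.0860, -0.0860, 0)
rvec = (-0.0435, 0.1672, 0.1054), |rvec| = θ = 0.20238 rad = 11.595°
Rodrigues: sinθ=0.20100, 1−cosθ=0.02041; R = I + sinθ·[k]× + (1−cosθ)·[k]×²:
    [+0.98053 -0.10831 +0.16378]
    [+0.10106 +0.99352 +0.05199]
    [-0.16835 -0.03442 +0.98513]
t = (-0.1023, -0.0048, 0.7672) m
M0: Pc = R·M0+t = (-0.19594, +0.07195, +0.77872); u = 801.9·(-0.19594)/0.77872 + 301.5 = 99.7266, v = 753.9·(+0.07195)/0.77872 + 236.8 = 306.4588
M1: Pc = R·M1+t = (-0.02729, +0.08933, +0.74976); u = 801.9·(-0.02729)/0.74976 + 301.5 = 272.3140, v = 753.9·(+0.08933)/0.74976 + 236.8 = 326.6269
M2: Pc = R·M2+t = (-0.00866, -0.08155, +0.75568); u = 801.9·(-0.00866)/0.75568 + 301.5 = 292.3106, v = 753.9·(-0.08155)/0.75568 + 236.8 = 155.4405
M3: Pc = R·M3+t = (-0.17731, -0.09893, +0.78464); u = 801.9·(-0.17731)/0.78464 + 301.5 = 120.2876, v = 753.9·(-0.09893)/0.78464 + 236.8 = 141.7419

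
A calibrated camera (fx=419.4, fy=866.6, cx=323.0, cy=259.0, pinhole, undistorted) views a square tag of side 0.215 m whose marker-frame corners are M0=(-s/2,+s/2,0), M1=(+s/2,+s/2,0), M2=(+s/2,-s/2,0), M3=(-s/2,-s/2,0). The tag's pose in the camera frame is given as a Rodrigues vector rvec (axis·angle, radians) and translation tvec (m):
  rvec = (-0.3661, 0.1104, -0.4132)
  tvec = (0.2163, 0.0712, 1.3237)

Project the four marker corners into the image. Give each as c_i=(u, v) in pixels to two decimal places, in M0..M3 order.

Intrinsics K: fx=419.4, fy=866.6, cx=323.0, cy=259.0
Marker side s = 0.215 m; corners in marker frame (Z=0):
  M0 = (-0.1075, +0.1075, 0)
  M1 = (+0.1075, +0.1075, 0)
  M2 = (+0.1075, -0.1075, 0)
  M3 = (-0.1075, -0.1075, 0)
rvec = (-0.3661, 0.1104, -0.4132), |rvec| = θ = 0.56298 rad = 32.257°
Rodrigues: sinθ=0.53371, 1−cosθ=0.15433; R = I + sinθ·[k]× + (1−cosθ)·[k]×²:
    [+0.91093 +0.37204 +0.17832]
    [-0.41140 +0.85160 +0.32485]
    [-0.03100 -0.36928 +0.92880]
t = (0.2163, 0.0712, 1.3237) m
M0: Pc = R·M0+t = (+0.15837, +0.20697, +1.28734); u = 419.4·(+0.15837)/1.28734 + 323.0 = 374.5949, v = 866.6·(+0.20697)/1.28734 + 259.0 = 398.3282
M1: Pc = R·M1+t = (+0.35422, +0.11852, +1.28067); u = 419.4·(+0.35422)/1.28067 + 323.0 = 439.0012, v = 866.6·(+0.11852)/1.28067 + 259.0 = 339.2011
M2: Pc = R·M2+t = (+0.27423, -0.06457, +1.36006); u = 419.4·(+0.27423)/1.36006 + 323.0 = 407.5640, v = 866.6·(-0.06457)/1.36006 + 259.0 = 217.8562
M3: Pc = R·M3+t = (+0.07838, +0.02388, +1.36673); u = 419.4·(+0.07838)/1.36673 + 323.0 = 347.0524, v = 866.6·(+0.02388)/1.36673 + 259.0 = 274.1403

c0=(374.59, 398.33) c1=(439.00, 339.20) c2=(407.56, 217.86) c3=(347.05, 274.14)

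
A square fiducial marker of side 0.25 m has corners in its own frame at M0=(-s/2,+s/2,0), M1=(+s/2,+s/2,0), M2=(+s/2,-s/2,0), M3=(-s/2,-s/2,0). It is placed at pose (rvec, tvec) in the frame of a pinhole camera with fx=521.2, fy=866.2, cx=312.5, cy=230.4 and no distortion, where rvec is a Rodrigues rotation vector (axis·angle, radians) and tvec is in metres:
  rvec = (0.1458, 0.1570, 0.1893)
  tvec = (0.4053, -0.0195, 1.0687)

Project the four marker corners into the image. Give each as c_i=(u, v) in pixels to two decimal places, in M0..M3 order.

Intrinsics K: fx=521.2, fy=866.2, cx=312.5, cy=230.4
Marker side s = 0.25 m; corners in marker frame (Z=0):
  M0 = (-0.1250, +0.1250, 0)
  M1 = (+0.1250, +0.1250, 0)
  M2 = (+0.1250, -0.1250, 0)
  M3 = (-0.1250, -0.1250, 0)
rvec = (0.1458, 0.1570, 0.1893), |rvec| = θ = 0.28590 rad = 16.381°
Rodrigues: sinθ=0.28202, 1−cosθ=0.04059; R = I + sinθ·[k]× + (1−cosθ)·[k]×²:
    [+0.96996 -0.17536 +0.16858]
    [+0.19810 +0.97165 -0.12906]
    [-0.14116 +0.15858 +0.97720]
t = (0.4053, -0.0195, 1.0687) m
M0: Pc = R·M0+t = (+0.26213, +0.07719, +1.10617); u = 521.2·(+0.26213)/1.10617 + 312.5 = 436.0113, v = 866.2·(+0.07719)/1.10617 + 230.4 = 290.8475
M1: Pc = R·M1+t = (+0.50462, +0.12672, +1.07088); u = 521.2·(+0.50462)/1.07088 + 312.5 = 558.1029, v = 866.2·(+0.12672)/1.07088 + 230.4 = 332.8986
M2: Pc = R·M2+t = (+0.54847, -0.11619, +1.03123); u = 521.2·(+0.54847)/1.03123 + 312.5 = 589.7029, v = 866.2·(-0.11619)/1.03123 + 230.4 = 132.8013
M3: Pc = R·M3+t = (+0.30598, -0.16572, +1.06652); u = 521.2·(+0.30598)/1.06652 + 312.5 = 462.0272, v = 866.2·(-0.16572)/1.06652 + 230.4 = 95.8082

c0=(436.01, 290.85) c1=(558.10, 332.90) c2=(589.70, 132.80) c3=(462.03, 95.81)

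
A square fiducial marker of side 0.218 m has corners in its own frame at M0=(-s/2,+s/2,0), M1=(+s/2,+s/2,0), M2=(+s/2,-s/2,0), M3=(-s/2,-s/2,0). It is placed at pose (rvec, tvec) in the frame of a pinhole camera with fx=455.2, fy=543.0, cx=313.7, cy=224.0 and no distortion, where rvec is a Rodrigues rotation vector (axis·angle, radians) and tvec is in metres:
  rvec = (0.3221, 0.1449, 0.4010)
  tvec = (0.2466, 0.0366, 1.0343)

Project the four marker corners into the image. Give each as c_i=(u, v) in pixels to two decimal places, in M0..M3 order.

Intrinsics K: fx=455.2, fy=543.0, cx=313.7, cy=224.0
Marker side s = 0.218 m; corners in marker frame (Z=0):
  M0 = (-0.1090, +0.1090, 0)
  M1 = (+0.1090, +0.1090, 0)
  M2 = (+0.1090, -0.1090, 0)
  M3 = (-0.1090, -0.1090, 0)
rvec = (0.3221, 0.1449, 0.4010), |rvec| = θ = 0.53436 rad = 30.617°
Rodrigues: sinθ=0.50929, 1−cosθ=0.13941; R = I + sinθ·[k]× + (1−cosθ)·[k]×²:
    [+0.91124 -0.35940 +0.20116]
    [+0.40497 +0.87084 -0.27862]
    [-0.07504 +0.33536 +0.93910]
t = (0.2466, 0.0366, 1.0343) m
M0: Pc = R·M0+t = (+0.10810, +0.08738, +1.07903); u = 455.2·(+0.10810)/1.07903 + 313.7 = 359.3029, v = 543.0·(+0.08738)/1.07903 + 224.0 = 267.9720
M1: Pc = R·M1+t = (+0.30675, +0.17566, +1.06267); u = 455.2·(+0.30675)/1.06267 + 313.7 = 445.0978, v = 543.0·(+0.17566)/1.06267 + 224.0 = 313.7599
M2: Pc = R·M2+t = (+0.38510, -0.01418, +0.98957); u = 455.2·(+0.38510)/0.98957 + 313.7 = 490.8459, v = 543.0·(-0.01418)/0.98957 + 224.0 = 216.2192
M3: Pc = R·M3+t = (+0.18645, -0.10246, +1.00593); u = 455.2·(+0.18645)/1.00593 + 313.7 = 398.0716, v = 543.0·(-0.10246)/1.00593 + 224.0 = 168.6899

c0=(359.30, 267.97) c1=(445.10, 313.76) c2=(490.85, 216.22) c3=(398.07, 168.69)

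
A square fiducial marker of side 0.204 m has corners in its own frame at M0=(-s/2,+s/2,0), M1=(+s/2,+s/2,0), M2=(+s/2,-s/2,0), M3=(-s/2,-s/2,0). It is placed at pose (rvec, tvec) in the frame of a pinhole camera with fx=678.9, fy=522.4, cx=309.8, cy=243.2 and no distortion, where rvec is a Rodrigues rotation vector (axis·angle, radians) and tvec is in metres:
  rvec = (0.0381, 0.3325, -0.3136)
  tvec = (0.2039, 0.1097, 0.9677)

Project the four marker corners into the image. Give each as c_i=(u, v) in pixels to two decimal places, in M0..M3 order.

Intrinsics K: fx=678.9, fy=522.4, cx=309.8, cy=243.2
Marker side s = 0.204 m; corners in marker frame (Z=0):
  M0 = (-0.1020, +0.1020, 0)
  M1 = (+0.1020, +0.1020, 0)
  M2 = (+0.1020, -0.1020, 0)
  M3 = (-0.1020, -0.1020, 0)
rvec = (0.0381, 0.3325, -0.3136), |rvec| = θ = 0.45864 rad = 26.278°
Rodrigues: sinθ=0.44273, 1−cosθ=0.10335; R = I + sinθ·[k]× + (1−cosθ)·[k]×²:
    [+0.89737 +0.30894 +0.31509]
    [-0.29650 +0.95097 -0.08801]
    [-0.32684 -0.01445 +0.94497]
t = (0.2039, 0.1097, 0.9677) m
M0: Pc = R·M0+t = (+0.14388, +0.23694, +0.99956); u = 678.9·(+0.14388)/0.99956 + 309.8 = 407.5234, v = 522.4·(+0.23694)/0.99956 + 243.2 = 367.0324
M1: Pc = R·M1+t = (+0.32694, +0.17646, +0.93289); u = 678.9·(+0.32694)/0.93289 + 309.8 = 547.7299, v = 522.4·(+0.17646)/0.93289 + 243.2 = 342.0122
M2: Pc = R·M2+t = (+0.26392, -0.01754, +0.93584); u = 678.9·(+0.26392)/0.93584 + 309.8 = 501.2594, v = 522.4·(-0.01754)/0.93584 + 243.2 = 233.4080
M3: Pc = R·M3+t = (+0.08086, +0.04294, +1.00251); u = 678.9·(+0.08086)/1.00251 + 309.8 = 364.5558, v = 522.4·(+0.04294)/1.00251 + 243.2 = 265.5776

c0=(407.52, 367.03) c1=(547.73, 342.01) c2=(501.26, 233.41) c3=(364.56, 265.58)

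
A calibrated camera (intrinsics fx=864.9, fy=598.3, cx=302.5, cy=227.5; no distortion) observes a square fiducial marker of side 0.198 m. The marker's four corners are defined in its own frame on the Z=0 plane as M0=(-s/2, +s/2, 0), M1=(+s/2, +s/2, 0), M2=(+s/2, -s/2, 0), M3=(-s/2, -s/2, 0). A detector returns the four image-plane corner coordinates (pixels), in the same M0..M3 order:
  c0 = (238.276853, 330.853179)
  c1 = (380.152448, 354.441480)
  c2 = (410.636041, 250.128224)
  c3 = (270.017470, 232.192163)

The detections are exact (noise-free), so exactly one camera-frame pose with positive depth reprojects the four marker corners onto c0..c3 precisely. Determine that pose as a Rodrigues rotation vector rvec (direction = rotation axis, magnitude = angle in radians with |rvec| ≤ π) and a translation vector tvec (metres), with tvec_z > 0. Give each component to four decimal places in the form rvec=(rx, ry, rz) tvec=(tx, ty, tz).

rvec=(-0.1491, 0.2916, 0.1949) tvec=(0.0274, 0.1221, 1.1481)

Intrinsics K: fx=864.9, fy=598.3, cx=302.5, cy=227.5
Marker side s = 0.198 m; corners in marker frame (Z=0):
  M0 = (-0.0990, +0.0990, 0)
  M1 = (+0.0990, +0.0990, 0)
  M2 = (+0.0990, -0.0990, 0)
  M3 = (-0.0990, -0.0990, 0)
Detected image corners:
  c0 = (238.276853, 330.853179) px
  c1 = (380.152448, 354.441480) px
  c2 = (410.636041, 250.128224) px
  c3 = (270.017470, 232.192163) px
Planar DLT: solve 8×8 A·h = b for H (H[2,2]=1):
  H  [+628.78090 -190.43600 +323.10790]
  H  [+28.71600 +482.33317 +291.12230]
  H  [-0.26036 -0.10229 +1.00000]
B = K⁻¹H; ‖b₁‖=0.870984, ‖b₂‖=0.870984; λ = 2/(‖b₁‖+‖b₂‖) = 1.148127, sign → tz>0 ⇒ λ=+1.148127
r₁ = λ·B[:,0] = (+0.93924,+0.16877,-0.29892); r₂ = λ·B[:,1] = (-0.21172,+0.97025,-0.11745)
r₃ = r₁×r₂ = (+0.27021,+0.17360,+0.94702); SVD([r₁ r₂ r₃]) → R = UVᵀ:
  R  [+0.93924 -0.21172 +0.27021]
  R  [+0.16877 +0.97025 +0.17360]
  R  [-0.29892 -0.11745 +0.94702]
t = (+0.02736, +0.12209, +1.14813) m
tr R = 2.856505; θ = arccos((tr R − 1)/2) = 0.381109 rad = 21.836°
axis k = ((R−Rᵀ)₃₂, (R−Rᵀ)₁₃, (R−Rᵀ)₂₁) / (2 sinθ) = (-0.391243, +0.765061, +0.511479)
rvec = θ·k = (-0.149106, +0.291572, +0.194929)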